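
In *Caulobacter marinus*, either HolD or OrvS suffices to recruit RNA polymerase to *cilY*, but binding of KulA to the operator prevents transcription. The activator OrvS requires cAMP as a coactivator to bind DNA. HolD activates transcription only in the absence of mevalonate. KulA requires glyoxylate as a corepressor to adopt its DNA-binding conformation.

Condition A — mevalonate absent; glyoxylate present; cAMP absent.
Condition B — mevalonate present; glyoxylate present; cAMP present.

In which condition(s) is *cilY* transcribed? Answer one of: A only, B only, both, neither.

neither

Condition A:
Mevalonate is absent, so HolD is active.
Glyoxylate is present, so KulA is active.
cAMP is absent, so OrvS is inactive.
With repressor KulA bound, *cilY* is not transcribed.
→ *cilY* is OFF in A.
Condition B:
Mevalonate is present, so HolD is inactive.
Glyoxylate is present, so KulA is active.
cAMP is present, so OrvS is active.
With repressor KulA bound, *cilY* is not transcribed.
→ *cilY* is OFF in B.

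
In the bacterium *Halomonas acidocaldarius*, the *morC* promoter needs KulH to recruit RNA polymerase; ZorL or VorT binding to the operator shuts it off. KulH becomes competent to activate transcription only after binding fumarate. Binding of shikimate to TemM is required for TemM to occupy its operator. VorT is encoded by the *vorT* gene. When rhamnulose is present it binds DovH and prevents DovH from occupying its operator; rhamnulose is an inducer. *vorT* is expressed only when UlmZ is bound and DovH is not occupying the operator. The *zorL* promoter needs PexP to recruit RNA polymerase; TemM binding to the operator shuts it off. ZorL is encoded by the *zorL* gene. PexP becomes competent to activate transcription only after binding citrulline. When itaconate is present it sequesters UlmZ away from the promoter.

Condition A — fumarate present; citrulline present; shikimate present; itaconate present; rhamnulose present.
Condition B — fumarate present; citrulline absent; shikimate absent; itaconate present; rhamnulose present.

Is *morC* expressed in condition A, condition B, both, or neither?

Condition A:
Fumarate is present, so KulH is active.
Citrulline is present, so PexP is active.
Shikimate is present, so TemM is active.
With repressor TemM bound, *zorL* is not transcribed.
So ZorL is not produced.
Itaconate is present, so UlmZ is inactive.
Rhamnulose is present, so DovH is inactive.
Required activator UlmZ is absent, so *vorT* is not transcribed.
So VorT is not produced.
No repressor is bound and KulH is active, so *morC* is transcribed.
→ *morC* is ON in A.
Condition B:
Fumarate is present, so KulH is active.
Citrulline is absent, so PexP is inactive.
Shikimate is absent, so TemM is inactive.
Required activator PexP is absent, so *zorL* is not transcribed.
So ZorL is not produced.
Itaconate is present, so UlmZ is inactive.
Rhamnulose is present, so DovH is inactive.
Required activator UlmZ is absent, so *vorT* is not transcribed.
So VorT is not produced.
No repressor is bound and KulH is active, so *morC* is transcribed.
→ *morC* is ON in B.

both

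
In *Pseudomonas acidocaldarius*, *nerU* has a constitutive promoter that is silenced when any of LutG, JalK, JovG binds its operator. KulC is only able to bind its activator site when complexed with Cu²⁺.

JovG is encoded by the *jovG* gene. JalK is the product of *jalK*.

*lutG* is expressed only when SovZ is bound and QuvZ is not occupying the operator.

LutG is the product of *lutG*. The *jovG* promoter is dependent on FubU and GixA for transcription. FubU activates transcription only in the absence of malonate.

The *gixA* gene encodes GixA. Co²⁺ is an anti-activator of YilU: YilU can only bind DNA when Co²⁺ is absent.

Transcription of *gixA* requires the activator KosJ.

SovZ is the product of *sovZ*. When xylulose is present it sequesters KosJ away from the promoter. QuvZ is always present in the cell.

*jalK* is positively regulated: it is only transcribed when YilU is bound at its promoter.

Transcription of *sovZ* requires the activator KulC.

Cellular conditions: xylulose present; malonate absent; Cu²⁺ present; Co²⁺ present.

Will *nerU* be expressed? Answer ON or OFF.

Cu²⁺ is present, so KulC is active.
No repressor is bound and KulC is active, so *sovZ* is transcribed.
So SovZ is produced and active.
QuvZ is produced constitutively and is active.
With repressor QuvZ bound, *lutG* is not transcribed.
So LutG is not produced.
Co²⁺ is present, so YilU is inactive.
Required activator YilU is absent, so *jalK* is not transcribed.
So JalK is not produced.
Malonate is absent, so FubU is active.
Xylulose is present, so KosJ is inactive.
Required activator KosJ is absent, so *gixA* is not transcribed.
So GixA is not produced.
Required activator GixA is absent, so *jovG* is not transcribed.
So JovG is not produced.
With no repressor bound, *nerU* is transcribed.

ON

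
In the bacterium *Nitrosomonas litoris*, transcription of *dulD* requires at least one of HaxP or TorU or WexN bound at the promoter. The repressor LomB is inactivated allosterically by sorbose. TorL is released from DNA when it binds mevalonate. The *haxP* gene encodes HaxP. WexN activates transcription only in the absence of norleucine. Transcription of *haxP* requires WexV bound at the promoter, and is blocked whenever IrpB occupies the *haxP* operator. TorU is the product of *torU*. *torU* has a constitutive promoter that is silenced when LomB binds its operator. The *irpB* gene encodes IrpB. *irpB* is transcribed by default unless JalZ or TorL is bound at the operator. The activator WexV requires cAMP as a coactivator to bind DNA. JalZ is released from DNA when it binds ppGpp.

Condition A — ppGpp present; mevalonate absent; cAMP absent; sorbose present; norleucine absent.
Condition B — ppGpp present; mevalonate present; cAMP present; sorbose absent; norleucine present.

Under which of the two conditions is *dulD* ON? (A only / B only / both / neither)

Condition A:
ppGpp is present, so JalZ is inactive.
Mevalonate is absent, so TorL is active.
With repressor TorL bound, *irpB* is not transcribed.
So IrpB is not produced.
cAMP is absent, so WexV is inactive.
Required activator WexV is absent, so *haxP* is not transcribed.
So HaxP is not produced.
Sorbose is present, so LomB is inactive.
With no repressor bound, *torU* is transcribed.
So TorU is produced and active.
Norleucine is absent, so WexN is active.
Activator TorU is present, so *dulD* is transcribed.
→ *dulD* is ON in A.
Condition B:
ppGpp is present, so JalZ is inactive.
Mevalonate is present, so TorL is inactive.
With no repressor bound, *irpB* is transcribed.
So IrpB is produced and active.
cAMP is present, so WexV is active.
With repressor IrpB bound, *haxP* is not transcribed.
So HaxP is not produced.
Sorbose is absent, so LomB is active.
With repressor LomB bound, *torU* is not transcribed.
So TorU is not produced.
Norleucine is present, so WexN is inactive.
No activator is available at the *dulD* promoter, so *dulD* is not transcribed.
→ *dulD* is OFF in B.

A only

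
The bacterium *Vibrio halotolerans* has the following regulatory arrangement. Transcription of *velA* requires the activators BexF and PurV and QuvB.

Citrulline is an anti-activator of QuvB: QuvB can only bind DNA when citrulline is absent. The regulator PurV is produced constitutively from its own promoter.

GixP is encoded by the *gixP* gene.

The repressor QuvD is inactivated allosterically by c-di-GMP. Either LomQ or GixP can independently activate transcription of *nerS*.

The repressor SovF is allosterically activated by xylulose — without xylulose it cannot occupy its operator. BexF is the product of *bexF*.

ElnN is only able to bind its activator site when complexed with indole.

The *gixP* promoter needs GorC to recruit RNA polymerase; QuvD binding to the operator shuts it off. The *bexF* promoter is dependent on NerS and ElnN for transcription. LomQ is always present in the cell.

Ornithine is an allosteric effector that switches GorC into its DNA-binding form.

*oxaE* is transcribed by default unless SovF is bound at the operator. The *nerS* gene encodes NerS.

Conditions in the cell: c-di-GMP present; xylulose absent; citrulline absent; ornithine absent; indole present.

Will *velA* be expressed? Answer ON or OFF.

LomQ is produced constitutively and is active.
Ornithine is absent, so GorC is inactive.
c-di-GMP is present, so QuvD is inactive.
Required activator GorC is absent, so *gixP* is not transcribed.
So GixP is not produced.
Activator LomQ is present, so *nerS* is transcribed.
So NerS is produced and active.
Indole is present, so ElnN is active.
No repressor is bound and NerS and ElnN are active, so *bexF* is transcribed.
So BexF is produced and active.
PurV is produced constitutively and is active.
Citrulline is absent, so QuvB is active.
No repressor is bound and BexF and PurV and QuvB are active, so *velA* is transcribed.

ON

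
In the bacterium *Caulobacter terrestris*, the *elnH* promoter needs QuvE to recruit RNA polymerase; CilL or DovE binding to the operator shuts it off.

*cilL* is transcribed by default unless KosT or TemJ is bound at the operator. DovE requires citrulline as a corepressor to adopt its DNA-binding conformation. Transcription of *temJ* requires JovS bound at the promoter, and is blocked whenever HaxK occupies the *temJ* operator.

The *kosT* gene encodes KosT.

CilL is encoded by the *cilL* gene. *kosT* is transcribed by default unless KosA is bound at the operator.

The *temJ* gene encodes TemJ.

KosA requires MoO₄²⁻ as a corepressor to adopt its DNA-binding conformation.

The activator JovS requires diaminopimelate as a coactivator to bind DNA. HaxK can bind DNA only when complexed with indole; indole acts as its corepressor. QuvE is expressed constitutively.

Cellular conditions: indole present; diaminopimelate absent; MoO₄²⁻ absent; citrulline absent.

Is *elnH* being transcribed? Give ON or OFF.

ON

MoO₄²⁻ is absent, so KosA is inactive.
With no repressor bound, *kosT* is transcribed.
So KosT is produced and active.
Diaminopimelate is absent, so JovS is inactive.
Indole is present, so HaxK is active.
With repressor HaxK bound, *temJ* is not transcribed.
So TemJ is not produced.
With repressor KosT bound, *cilL* is not transcribed.
So CilL is not produced.
Citrulline is absent, so DovE is inactive.
QuvE is produced constitutively and is active.
No repressor is bound and QuvE is active, so *elnH* is transcribed.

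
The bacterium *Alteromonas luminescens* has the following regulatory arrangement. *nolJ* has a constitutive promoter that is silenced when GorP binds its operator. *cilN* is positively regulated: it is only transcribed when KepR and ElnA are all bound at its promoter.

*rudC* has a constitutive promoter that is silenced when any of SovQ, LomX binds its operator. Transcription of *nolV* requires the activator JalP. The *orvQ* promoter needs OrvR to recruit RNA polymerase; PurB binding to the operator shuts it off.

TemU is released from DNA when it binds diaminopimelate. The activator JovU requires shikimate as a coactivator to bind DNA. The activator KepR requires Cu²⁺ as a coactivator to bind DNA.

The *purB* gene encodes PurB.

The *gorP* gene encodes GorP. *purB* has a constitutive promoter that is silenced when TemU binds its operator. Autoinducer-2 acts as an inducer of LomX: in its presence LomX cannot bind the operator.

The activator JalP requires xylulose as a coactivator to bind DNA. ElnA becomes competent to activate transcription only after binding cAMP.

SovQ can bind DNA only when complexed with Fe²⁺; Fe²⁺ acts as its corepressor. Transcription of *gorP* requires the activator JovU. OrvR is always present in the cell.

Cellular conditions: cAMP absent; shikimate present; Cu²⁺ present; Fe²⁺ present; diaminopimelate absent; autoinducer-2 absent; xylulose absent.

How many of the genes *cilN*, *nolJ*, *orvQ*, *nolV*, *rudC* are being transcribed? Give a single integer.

Cu²⁺ is present, so KepR is active.
cAMP is absent, so ElnA is inactive.
Required activator ElnA is absent, so *cilN* is not transcribed.
→ *cilN* is OFF.
Shikimate is present, so JovU is active.
No repressor is bound and JovU is active, so *gorP* is transcribed.
So GorP is produced and active.
With repressor GorP bound, *nolJ* is not transcribed.
→ *nolJ* is OFF.
Diaminopimelate is absent, so TemU is active.
With repressor TemU bound, *purB* is not transcribed.
So PurB is not produced.
OrvR is produced constitutively and is active.
No repressor is bound and OrvR is active, so *orvQ* is transcribed.
→ *orvQ* is ON.
Xylulose is absent, so JalP is inactive.
Required activator JalP is absent, so *nolV* is not transcribed.
→ *nolV* is OFF.
Fe²⁺ is present, so SovQ is active.
Autoinducer-2 is absent, so LomX is active.
With repressor SovQ bound, *rudC* is not transcribed.
→ *rudC* is OFF.
1 of the 5 genes is transcribed.

1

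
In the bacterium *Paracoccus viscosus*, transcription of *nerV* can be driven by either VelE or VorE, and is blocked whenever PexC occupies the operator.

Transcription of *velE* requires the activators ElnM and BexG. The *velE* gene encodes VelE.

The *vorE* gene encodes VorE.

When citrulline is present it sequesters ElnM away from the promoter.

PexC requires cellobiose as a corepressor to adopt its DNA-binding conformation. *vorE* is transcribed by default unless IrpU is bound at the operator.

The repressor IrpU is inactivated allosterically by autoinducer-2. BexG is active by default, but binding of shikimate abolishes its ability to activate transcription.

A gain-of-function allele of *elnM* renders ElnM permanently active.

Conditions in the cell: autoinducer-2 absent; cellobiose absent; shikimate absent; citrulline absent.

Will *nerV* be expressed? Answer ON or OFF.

ElnM is constitutively active in this strain.
Shikimate is absent, so BexG is active.
No repressor is bound and ElnM and BexG are active, so *velE* is transcribed.
So VelE is produced and active.
Autoinducer-2 is absent, so IrpU is active.
With repressor IrpU bound, *vorE* is not transcribed.
So VorE is not produced.
Cellobiose is absent, so PexC is inactive.
Activator VelE is present, so *nerV* is transcribed.

ON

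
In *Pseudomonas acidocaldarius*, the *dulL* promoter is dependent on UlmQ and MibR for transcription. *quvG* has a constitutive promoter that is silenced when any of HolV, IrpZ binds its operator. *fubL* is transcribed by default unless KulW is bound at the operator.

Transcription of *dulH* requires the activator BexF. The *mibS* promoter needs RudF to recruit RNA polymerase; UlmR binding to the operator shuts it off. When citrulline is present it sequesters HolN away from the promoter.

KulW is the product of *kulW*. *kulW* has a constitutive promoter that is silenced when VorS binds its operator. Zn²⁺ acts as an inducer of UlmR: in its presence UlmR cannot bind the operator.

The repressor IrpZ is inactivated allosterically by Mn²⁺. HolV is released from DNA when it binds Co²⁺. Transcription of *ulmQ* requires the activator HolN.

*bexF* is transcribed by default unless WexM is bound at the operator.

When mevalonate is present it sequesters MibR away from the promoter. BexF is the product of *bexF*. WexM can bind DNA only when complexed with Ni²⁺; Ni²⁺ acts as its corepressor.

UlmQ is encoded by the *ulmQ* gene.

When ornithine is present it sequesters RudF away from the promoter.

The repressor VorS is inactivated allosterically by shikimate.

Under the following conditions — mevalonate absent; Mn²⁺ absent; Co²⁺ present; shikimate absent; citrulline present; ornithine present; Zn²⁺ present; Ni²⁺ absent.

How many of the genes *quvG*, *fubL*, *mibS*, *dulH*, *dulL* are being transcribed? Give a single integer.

2

Co²⁺ is present, so HolV is inactive.
Mn²⁺ is absent, so IrpZ is active.
With repressor IrpZ bound, *quvG* is not transcribed.
→ *quvG* is OFF.
Shikimate is absent, so VorS is active.
With repressor VorS bound, *kulW* is not transcribed.
So KulW is not produced.
With no repressor bound, *fubL* is transcribed.
→ *fubL* is ON.
Zn²⁺ is present, so UlmR is inactive.
Ornithine is present, so RudF is inactive.
Required activator RudF is absent, so *mibS* is not transcribed.
→ *mibS* is OFF.
Ni²⁺ is absent, so WexM is inactive.
With no repressor bound, *bexF* is transcribed.
So BexF is produced and active.
No repressor is bound and BexF is active, so *dulH* is transcribed.
→ *dulH* is ON.
Citrulline is present, so HolN is inactive.
Required activator HolN is absent, so *ulmQ* is not transcribed.
So UlmQ is not produced.
Mevalonate is absent, so MibR is active.
Required activator UlmQ is absent, so *dulL* is not transcribed.
→ *dulL* is OFF.
2 of the 5 genes are transcribed.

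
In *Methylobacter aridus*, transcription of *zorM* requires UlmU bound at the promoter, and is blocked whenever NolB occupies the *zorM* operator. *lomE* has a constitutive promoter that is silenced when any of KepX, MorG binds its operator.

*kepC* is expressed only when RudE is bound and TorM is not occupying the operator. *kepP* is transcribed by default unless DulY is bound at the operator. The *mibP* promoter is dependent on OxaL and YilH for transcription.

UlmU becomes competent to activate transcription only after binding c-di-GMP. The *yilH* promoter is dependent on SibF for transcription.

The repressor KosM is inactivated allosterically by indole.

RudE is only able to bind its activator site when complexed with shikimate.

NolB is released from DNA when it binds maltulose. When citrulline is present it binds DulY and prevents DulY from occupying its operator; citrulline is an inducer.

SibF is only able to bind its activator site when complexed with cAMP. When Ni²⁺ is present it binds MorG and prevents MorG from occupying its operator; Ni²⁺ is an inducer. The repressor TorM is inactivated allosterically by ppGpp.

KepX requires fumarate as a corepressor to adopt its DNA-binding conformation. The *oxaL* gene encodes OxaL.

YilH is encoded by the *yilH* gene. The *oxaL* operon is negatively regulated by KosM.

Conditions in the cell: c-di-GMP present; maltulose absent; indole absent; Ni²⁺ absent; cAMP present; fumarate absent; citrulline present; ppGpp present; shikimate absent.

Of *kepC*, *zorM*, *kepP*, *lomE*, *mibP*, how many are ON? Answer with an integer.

1

Shikimate is absent, so RudE is inactive.
ppGpp is present, so TorM is inactive.
Required activator RudE is absent, so *kepC* is not transcribed.
→ *kepC* is OFF.
c-di-GMP is present, so UlmU is active.
Maltulose is absent, so NolB is active.
With repressor NolB bound, *zorM* is not transcribed.
→ *zorM* is OFF.
Citrulline is present, so DulY is inactive.
With no repressor bound, *kepP* is transcribed.
→ *kepP* is ON.
Fumarate is absent, so KepX is inactive.
Ni²⁺ is absent, so MorG is active.
With repressor MorG bound, *lomE* is not transcribed.
→ *lomE* is OFF.
Indole is absent, so KosM is active.
With repressor KosM bound, *oxaL* is not transcribed.
So OxaL is not produced.
cAMP is present, so SibF is active.
No repressor is bound and SibF is active, so *yilH* is transcribed.
So YilH is produced and active.
Required activator OxaL is absent, so *mibP* is not transcribed.
→ *mibP* is OFF.
1 of the 5 genes is transcribed.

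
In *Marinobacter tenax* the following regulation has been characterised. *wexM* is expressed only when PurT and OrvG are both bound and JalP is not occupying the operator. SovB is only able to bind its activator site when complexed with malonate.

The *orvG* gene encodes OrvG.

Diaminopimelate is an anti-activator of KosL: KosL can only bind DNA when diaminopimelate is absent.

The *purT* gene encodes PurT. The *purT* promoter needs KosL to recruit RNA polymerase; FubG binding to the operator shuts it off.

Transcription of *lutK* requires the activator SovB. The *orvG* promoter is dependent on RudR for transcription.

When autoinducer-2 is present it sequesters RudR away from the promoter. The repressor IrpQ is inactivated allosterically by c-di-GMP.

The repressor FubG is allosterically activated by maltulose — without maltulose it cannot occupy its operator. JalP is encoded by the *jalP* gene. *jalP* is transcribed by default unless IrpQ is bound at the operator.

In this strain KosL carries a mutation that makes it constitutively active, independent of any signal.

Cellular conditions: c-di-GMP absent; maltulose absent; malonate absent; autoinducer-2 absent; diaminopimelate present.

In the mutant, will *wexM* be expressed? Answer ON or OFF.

KosL is constitutively active in this strain.
Maltulose is absent, so FubG is inactive.
No repressor is bound and KosL is active, so *purT* is transcribed.
So PurT is produced and active.
Autoinducer-2 is absent, so RudR is active.
No repressor is bound and RudR is active, so *orvG* is transcribed.
So OrvG is produced and active.
c-di-GMP is absent, so IrpQ is active.
With repressor IrpQ bound, *jalP* is not transcribed.
So JalP is not produced.
No repressor is bound and PurT and OrvG are active, so *wexM* is transcribed.

ON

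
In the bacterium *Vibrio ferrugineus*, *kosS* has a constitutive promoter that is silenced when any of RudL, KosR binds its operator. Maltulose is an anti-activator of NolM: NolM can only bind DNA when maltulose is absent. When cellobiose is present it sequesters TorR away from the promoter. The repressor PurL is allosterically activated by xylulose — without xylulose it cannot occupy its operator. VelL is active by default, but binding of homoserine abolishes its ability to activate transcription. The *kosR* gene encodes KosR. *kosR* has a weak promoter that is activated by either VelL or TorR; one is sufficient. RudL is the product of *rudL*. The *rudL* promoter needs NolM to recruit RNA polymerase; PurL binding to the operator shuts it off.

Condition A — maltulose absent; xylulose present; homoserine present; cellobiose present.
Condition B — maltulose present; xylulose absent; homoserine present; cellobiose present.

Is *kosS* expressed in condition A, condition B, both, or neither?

both

Condition A:
Maltulose is absent, so NolM is active.
Xylulose is present, so PurL is active.
With repressor PurL bound, *rudL* is not transcribed.
So RudL is not produced.
Homoserine is present, so VelL is inactive.
Cellobiose is present, so TorR is inactive.
No activator is available at the *kosR* promoter, so *kosR* is not transcribed.
So KosR is not produced.
With no repressor bound, *kosS* is transcribed.
→ *kosS* is ON in A.
Condition B:
Maltulose is present, so NolM is inactive.
Xylulose is absent, so PurL is inactive.
Required activator NolM is absent, so *rudL* is not transcribed.
So RudL is not produced.
Homoserine is present, so VelL is inactive.
Cellobiose is present, so TorR is inactive.
No activator is available at the *kosR* promoter, so *kosR* is not transcribed.
So KosR is not produced.
With no repressor bound, *kosS* is transcribed.
→ *kosS* is ON in B.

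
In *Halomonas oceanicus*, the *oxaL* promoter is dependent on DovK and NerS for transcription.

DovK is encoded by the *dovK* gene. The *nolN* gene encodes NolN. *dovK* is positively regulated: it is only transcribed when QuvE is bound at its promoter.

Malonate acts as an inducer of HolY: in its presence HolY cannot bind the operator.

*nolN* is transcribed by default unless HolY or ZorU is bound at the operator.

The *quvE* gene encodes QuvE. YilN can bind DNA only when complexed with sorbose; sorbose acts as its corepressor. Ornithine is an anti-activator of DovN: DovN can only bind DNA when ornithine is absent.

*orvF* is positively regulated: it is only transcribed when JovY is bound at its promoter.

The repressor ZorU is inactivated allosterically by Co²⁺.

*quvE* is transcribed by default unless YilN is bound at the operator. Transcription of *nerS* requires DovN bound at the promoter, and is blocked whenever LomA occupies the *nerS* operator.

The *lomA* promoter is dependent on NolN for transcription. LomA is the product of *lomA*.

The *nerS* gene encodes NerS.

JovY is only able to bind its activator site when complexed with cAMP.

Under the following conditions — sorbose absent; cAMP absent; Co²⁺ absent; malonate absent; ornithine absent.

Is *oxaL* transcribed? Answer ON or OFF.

ON

Sorbose is absent, so YilN is inactive.
With no repressor bound, *quvE* is transcribed.
So QuvE is produced and active.
No repressor is bound and QuvE is active, so *dovK* is transcribed.
So DovK is produced and active.
Malonate is absent, so HolY is active.
Co²⁺ is absent, so ZorU is active.
With repressor HolY bound, *nolN* is not transcribed.
So NolN is not produced.
Required activator NolN is absent, so *lomA* is not transcribed.
So LomA is not produced.
Ornithine is absent, so DovN is active.
No repressor is bound and DovN is active, so *nerS* is transcribed.
So NerS is produced and active.
No repressor is bound and DovK and NerS are active, so *oxaL* is transcribed.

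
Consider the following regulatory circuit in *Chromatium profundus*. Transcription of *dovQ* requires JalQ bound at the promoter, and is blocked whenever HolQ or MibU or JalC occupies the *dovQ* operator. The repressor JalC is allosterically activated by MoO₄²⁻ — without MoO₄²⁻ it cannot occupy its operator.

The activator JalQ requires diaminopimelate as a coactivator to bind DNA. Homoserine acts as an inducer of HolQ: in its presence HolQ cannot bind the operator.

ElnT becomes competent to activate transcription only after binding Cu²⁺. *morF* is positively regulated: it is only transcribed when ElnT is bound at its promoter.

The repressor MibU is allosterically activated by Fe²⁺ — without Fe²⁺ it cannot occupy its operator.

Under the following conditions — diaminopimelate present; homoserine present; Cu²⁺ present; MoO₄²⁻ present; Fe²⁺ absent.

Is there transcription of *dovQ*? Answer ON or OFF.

OFF

Homoserine is present, so HolQ is inactive.
Diaminopimelate is present, so JalQ is active.
Fe²⁺ is absent, so MibU is inactive.
MoO₄²⁻ is present, so JalC is active.
With repressor JalC bound, *dovQ* is not transcribed.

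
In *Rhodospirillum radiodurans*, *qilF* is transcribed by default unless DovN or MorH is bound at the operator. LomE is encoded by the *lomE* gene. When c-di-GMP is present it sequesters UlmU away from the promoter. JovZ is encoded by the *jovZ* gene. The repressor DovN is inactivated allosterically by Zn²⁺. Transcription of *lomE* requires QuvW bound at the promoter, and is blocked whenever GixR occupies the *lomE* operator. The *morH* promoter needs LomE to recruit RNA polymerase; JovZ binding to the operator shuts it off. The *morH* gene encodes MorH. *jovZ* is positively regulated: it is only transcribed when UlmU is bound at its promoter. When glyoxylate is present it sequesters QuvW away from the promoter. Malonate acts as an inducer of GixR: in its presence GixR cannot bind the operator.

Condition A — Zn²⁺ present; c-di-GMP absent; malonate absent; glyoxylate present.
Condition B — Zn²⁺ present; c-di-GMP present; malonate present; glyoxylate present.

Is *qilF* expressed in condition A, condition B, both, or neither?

Condition A:
Zn²⁺ is present, so DovN is inactive.
c-di-GMP is absent, so UlmU is active.
No repressor is bound and UlmU is active, so *jovZ* is transcribed.
So JovZ is produced and active.
Malonate is absent, so GixR is active.
Glyoxylate is present, so QuvW is inactive.
With repressor GixR bound, *lomE* is not transcribed.
So LomE is not produced.
With repressor JovZ bound, *morH* is not transcribed.
So MorH is not produced.
With no repressor bound, *qilF* is transcribed.
→ *qilF* is ON in A.
Condition B:
Zn²⁺ is present, so DovN is inactive.
c-di-GMP is present, so UlmU is inactive.
Required activator UlmU is absent, so *jovZ* is not transcribed.
So JovZ is not produced.
Malonate is present, so GixR is inactive.
Glyoxylate is present, so QuvW is inactive.
Required activator QuvW is absent, so *lomE* is not transcribed.
So LomE is not produced.
Required activator LomE is absent, so *morH* is not transcribed.
So MorH is not produced.
With no repressor bound, *qilF* is transcribed.
→ *qilF* is ON in B.

both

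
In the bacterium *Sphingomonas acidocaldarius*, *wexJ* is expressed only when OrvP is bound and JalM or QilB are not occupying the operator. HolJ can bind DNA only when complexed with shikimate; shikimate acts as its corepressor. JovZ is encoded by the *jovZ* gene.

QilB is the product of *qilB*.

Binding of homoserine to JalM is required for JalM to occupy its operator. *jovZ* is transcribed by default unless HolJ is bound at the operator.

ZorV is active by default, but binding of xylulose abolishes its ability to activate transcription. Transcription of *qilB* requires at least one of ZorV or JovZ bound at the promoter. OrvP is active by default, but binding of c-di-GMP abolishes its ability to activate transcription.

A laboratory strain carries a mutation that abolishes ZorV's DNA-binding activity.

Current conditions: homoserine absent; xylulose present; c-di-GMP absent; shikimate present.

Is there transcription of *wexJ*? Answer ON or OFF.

ON

c-di-GMP is absent, so OrvP is active.
Homoserine is absent, so JalM is inactive.
ZorV is non-functional in this strain, so it has no effect.
Shikimate is present, so HolJ is active.
With repressor HolJ bound, *jovZ* is not transcribed.
So JovZ is not produced.
No activator is available at the *qilB* promoter, so *qilB* is not transcribed.
So QilB is not produced.
No repressor is bound and OrvP is active, so *wexJ* is transcribed.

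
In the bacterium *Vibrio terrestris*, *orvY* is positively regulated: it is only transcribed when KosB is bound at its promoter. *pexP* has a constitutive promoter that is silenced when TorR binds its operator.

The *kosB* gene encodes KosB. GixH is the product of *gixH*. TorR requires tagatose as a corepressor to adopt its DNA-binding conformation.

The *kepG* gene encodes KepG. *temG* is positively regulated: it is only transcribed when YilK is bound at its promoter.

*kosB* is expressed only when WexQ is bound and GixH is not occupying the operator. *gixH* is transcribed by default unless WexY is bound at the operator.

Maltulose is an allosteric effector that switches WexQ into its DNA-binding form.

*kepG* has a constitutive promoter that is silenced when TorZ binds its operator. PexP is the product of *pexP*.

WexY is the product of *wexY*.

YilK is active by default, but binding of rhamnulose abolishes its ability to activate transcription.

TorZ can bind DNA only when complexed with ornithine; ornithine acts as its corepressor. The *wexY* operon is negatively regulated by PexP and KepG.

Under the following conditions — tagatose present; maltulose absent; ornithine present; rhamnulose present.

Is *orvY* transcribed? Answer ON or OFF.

OFF

Tagatose is present, so TorR is active.
With repressor TorR bound, *pexP* is not transcribed.
So PexP is not produced.
Ornithine is present, so TorZ is active.
With repressor TorZ bound, *kepG* is not transcribed.
So KepG is not produced.
With no repressor bound, *wexY* is transcribed.
So WexY is produced and active.
With repressor WexY bound, *gixH* is not transcribed.
So GixH is not produced.
Maltulose is absent, so WexQ is inactive.
Required activator WexQ is absent, so *kosB* is not transcribed.
So KosB is not produced.
Required activator KosB is absent, so *orvY* is not transcribed.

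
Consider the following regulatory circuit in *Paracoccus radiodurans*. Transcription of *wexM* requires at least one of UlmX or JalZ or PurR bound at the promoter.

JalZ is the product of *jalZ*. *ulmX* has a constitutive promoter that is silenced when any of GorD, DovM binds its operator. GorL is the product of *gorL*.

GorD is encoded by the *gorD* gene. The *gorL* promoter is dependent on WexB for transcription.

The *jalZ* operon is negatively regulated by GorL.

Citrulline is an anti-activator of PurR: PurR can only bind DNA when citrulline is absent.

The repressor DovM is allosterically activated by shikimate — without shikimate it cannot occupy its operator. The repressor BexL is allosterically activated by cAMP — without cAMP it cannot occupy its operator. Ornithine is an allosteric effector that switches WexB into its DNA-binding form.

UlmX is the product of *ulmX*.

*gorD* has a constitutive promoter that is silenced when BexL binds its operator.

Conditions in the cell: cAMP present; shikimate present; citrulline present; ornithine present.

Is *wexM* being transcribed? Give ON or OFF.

cAMP is present, so BexL is active.
With repressor BexL bound, *gorD* is not transcribed.
So GorD is not produced.
Shikimate is present, so DovM is active.
With repressor DovM bound, *ulmX* is not transcribed.
So UlmX is not produced.
Ornithine is present, so WexB is active.
No repressor is bound and WexB is active, so *gorL* is transcribed.
So GorL is produced and active.
With repressor GorL bound, *jalZ* is not transcribed.
So JalZ is not produced.
Citrulline is present, so PurR is inactive.
No activator is available at the *wexM* promoter, so *wexM* is not transcribed.

OFF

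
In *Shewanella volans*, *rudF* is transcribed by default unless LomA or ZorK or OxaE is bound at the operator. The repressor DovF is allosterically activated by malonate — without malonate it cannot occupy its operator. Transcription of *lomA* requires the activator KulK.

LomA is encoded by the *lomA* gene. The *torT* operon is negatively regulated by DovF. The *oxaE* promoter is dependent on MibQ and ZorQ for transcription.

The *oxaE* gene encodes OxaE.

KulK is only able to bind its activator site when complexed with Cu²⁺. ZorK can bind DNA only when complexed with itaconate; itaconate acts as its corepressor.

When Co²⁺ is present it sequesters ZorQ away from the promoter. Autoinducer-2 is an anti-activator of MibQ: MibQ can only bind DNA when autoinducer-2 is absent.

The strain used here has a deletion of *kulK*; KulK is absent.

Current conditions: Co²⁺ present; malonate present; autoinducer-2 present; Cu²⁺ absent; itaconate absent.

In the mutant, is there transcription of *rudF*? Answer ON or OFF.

ON

KulK is non-functional in this strain, so it has no effect.
Required activator KulK is absent, so *lomA* is not transcribed.
So LomA is not produced.
Itaconate is absent, so ZorK is inactive.
Autoinducer-2 is present, so MibQ is inactive.
Co²⁺ is present, so ZorQ is inactive.
Required activator MibQ is absent, so *oxaE* is not transcribed.
So OxaE is not produced.
With no repressor bound, *rudF* is transcribed.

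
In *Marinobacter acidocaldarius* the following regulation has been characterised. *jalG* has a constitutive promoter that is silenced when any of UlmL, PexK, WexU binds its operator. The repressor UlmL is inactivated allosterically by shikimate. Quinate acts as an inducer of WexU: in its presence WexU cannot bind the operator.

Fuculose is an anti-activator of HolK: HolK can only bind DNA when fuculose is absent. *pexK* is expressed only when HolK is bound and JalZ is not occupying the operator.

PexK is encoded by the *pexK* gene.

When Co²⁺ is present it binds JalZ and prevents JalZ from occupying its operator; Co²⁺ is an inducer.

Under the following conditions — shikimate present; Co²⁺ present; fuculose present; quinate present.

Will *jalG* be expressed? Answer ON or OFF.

Shikimate is present, so UlmL is inactive.
Fuculose is present, so HolK is inactive.
Co²⁺ is present, so JalZ is inactive.
Required activator HolK is absent, so *pexK* is not transcribed.
So PexK is not produced.
Quinate is present, so WexU is inactive.
With no repressor bound, *jalG* is transcribed.

ON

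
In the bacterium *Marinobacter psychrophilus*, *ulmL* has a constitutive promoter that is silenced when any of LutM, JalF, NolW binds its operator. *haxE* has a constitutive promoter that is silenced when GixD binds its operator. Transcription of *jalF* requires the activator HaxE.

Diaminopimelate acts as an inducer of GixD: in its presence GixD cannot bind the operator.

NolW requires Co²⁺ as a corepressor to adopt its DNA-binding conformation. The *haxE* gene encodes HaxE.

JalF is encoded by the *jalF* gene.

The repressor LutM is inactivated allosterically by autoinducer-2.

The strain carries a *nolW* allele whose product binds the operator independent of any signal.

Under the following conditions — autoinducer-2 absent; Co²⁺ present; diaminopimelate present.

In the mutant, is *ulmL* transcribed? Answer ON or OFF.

Autoinducer-2 is absent, so LutM is active.
Diaminopimelate is present, so GixD is inactive.
With no repressor bound, *haxE* is transcribed.
So HaxE is produced and active.
No repressor is bound and HaxE is active, so *jalF* is transcribed.
So JalF is produced and active.
NolW is constitutively active in this strain.
With repressor LutM bound, *ulmL* is not transcribed.

OFF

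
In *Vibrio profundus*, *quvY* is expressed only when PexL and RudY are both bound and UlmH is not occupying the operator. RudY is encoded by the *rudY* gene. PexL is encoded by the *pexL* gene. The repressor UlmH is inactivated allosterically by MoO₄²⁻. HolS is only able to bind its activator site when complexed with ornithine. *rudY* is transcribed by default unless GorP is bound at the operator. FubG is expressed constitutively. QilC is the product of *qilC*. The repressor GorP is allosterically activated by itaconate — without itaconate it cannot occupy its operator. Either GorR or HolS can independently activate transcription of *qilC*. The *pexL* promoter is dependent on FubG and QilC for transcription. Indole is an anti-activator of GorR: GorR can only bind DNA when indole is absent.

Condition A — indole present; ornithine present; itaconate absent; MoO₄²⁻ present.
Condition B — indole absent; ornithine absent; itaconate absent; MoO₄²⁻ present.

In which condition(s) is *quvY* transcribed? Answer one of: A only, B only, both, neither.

both

Condition A:
FubG is produced constitutively and is active.
Indole is present, so GorR is inactive.
Ornithine is present, so HolS is active.
Activator HolS is present, so *qilC* is transcribed.
So QilC is produced and active.
No repressor is bound and FubG and QilC are active, so *pexL* is transcribed.
So PexL is produced and active.
Itaconate is absent, so GorP is inactive.
With no repressor bound, *rudY* is transcribed.
So RudY is produced and active.
MoO₄²⁻ is present, so UlmH is inactive.
No repressor is bound and PexL and RudY are active, so *quvY* is transcribed.
→ *quvY* is ON in A.
Condition B:
FubG is produced constitutively and is active.
Indole is absent, so GorR is active.
Ornithine is absent, so HolS is inactive.
Activator GorR is present, so *qilC* is transcribed.
So QilC is produced and active.
No repressor is bound and FubG and QilC are active, so *pexL* is transcribed.
So PexL is produced and active.
Itaconate is absent, so GorP is inactive.
With no repressor bound, *rudY* is transcribed.
So RudY is produced and active.
MoO₄²⁻ is present, so UlmH is inactive.
No repressor is bound and PexL and RudY are active, so *quvY* is transcribed.
→ *quvY* is ON in B.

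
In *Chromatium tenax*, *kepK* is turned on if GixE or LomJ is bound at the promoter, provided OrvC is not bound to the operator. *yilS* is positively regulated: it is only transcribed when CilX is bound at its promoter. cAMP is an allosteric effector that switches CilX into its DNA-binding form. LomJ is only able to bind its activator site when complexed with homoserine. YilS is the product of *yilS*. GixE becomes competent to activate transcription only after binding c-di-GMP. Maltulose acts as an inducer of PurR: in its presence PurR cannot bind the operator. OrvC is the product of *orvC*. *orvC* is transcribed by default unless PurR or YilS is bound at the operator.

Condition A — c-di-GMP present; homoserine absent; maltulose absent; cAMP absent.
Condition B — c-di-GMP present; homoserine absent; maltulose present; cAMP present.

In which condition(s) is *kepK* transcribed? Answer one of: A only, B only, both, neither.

both

Condition A:
c-di-GMP is present, so GixE is active.
Homoserine is absent, so LomJ is inactive.
Maltulose is absent, so PurR is active.
cAMP is absent, so CilX is inactive.
Required activator CilX is absent, so *yilS* is not transcribed.
So YilS is not produced.
With repressor PurR bound, *orvC* is not transcribed.
So OrvC is not produced.
Activator GixE is present, so *kepK* is transcribed.
→ *kepK* is ON in A.
Condition B:
c-di-GMP is present, so GixE is active.
Homoserine is absent, so LomJ is inactive.
Maltulose is present, so PurR is inactive.
cAMP is present, so CilX is active.
No repressor is bound and CilX is active, so *yilS* is transcribed.
So YilS is produced and active.
With repressor YilS bound, *orvC* is not transcribed.
So OrvC is not produced.
Activator GixE is present, so *kepK* is transcribed.
→ *kepK* is ON in B.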